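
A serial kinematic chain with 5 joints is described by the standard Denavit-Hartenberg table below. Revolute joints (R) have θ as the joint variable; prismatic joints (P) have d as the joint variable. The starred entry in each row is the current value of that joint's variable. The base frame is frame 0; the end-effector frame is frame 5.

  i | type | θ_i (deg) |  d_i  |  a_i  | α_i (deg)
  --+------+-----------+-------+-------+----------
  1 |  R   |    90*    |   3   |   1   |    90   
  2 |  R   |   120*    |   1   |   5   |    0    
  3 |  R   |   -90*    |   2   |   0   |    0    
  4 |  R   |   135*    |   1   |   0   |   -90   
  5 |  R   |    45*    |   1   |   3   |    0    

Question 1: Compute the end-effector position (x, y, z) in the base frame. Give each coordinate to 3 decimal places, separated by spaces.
1.879 -3.808 6.913

after link 1: o_1 = (0.0000, 1.0000, 3.0000)
after link 2: o_2 = (1.0000, -1.5000, 7.3301)
after link 3: o_3 = (3.0000, -1.5000, 7.3301)
after link 4: o_4 = (4.0000, -1.5000, 7.3301)
after link 5: o_5 = (1.8787, -3.8079, 6.9132)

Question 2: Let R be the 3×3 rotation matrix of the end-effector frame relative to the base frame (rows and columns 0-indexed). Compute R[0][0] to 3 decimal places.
-0.707

End-effector x-axis (col 0 of R) = (-0.7071,-0.6830,0.1830)
R[0][0] = -0.7071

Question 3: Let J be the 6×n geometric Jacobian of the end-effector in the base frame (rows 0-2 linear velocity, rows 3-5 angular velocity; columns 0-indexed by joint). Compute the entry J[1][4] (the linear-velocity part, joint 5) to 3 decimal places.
2.049

axis z_4 = (0.0000,-0.2588,-0.9659); lever o_n−o_4 = (-2.1213,-2.3079,-0.4169)
cross product → J_v[:, 4] = (-2.1213,2.0490,-0.5490)
J_ω[:, 4] = z_4
entry J[1][4] = 2.0490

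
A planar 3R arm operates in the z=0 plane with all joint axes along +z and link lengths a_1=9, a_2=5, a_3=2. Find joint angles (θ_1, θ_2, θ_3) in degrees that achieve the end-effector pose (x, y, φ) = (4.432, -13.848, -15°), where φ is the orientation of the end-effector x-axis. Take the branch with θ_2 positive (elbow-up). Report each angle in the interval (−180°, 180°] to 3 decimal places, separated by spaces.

-89.996 29.991 45.005

wrist centre = target − a_3·(cos φ, sin φ) = (2.5001, -13.3304)
cos θ_2 = (183.9493−9²−5²)/(2·9·5) = 0.8661; θ_2 = 29.9911° (elbow-up)
β = atan2(-13.3304,2.5001) = -79.3774°; ψ = atan2(2.4993,13.3305) = 10.6190°
θ_1 = β − ψ = -89.9965°
θ_3 = φ − θ_1 − θ_2 = 45.0054° (wrapped to (-180°,180°])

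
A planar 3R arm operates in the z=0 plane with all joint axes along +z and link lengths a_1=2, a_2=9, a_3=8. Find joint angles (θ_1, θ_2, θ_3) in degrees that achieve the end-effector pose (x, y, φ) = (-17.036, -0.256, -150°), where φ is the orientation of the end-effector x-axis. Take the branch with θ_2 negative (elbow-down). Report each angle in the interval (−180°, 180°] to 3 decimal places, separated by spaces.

-175.670 -29.974 55.644

wrist centre = target − a_3·(cos φ, sin φ) = (-10.1078, 3.7440)
cos θ_2 = (116.1851−2²−9²)/(2·2·9) = 0.8663; θ_2 = -29.9740° (elbow-down)
β = atan2(3.7440,-10.1078) = 159.6750°; ψ = atan2(-4.4965,9.7963) = -24.6550°
θ_1 = β − ψ = 184.3300°
θ_3 = φ − θ_1 − θ_2 = 55.6440° (wrapped to (-180°,180°])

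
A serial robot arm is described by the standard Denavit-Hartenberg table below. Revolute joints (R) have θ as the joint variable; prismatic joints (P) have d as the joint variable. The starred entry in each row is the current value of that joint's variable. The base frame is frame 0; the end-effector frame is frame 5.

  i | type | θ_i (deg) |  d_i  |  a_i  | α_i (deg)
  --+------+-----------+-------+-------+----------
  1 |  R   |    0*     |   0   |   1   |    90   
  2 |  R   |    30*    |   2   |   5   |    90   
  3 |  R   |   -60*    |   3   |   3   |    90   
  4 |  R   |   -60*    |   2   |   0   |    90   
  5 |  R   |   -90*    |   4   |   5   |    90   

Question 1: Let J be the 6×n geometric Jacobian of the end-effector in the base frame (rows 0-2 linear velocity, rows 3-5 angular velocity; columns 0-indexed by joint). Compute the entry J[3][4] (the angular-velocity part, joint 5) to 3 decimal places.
-0.625

axis z_4 = (-0.6250,-0.7500,0.2165); lever o_n−o_4 = (1.2500,-5.5000,3.0311)
cross product → J_v[:, 4] = (-1.0825,2.1651,4.3750)
J_ω[:, 4] = z_4
entry J[3][4] = -0.6250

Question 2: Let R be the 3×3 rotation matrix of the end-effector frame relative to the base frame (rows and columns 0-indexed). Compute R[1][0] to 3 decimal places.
End-effector x-axis (col 0 of R) = (0.7500,-0.5000,0.4330)
R[1][0] = -0.5000

-0.500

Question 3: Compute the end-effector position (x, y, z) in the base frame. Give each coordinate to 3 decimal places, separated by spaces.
7.879 -3.902 2.817

after link 1: o_1 = (1.0000, 0.0000, 0.0000)
after link 2: o_2 = (5.3301, -2.0000, 2.5000)
after link 3: o_3 = (8.1292, 0.5981, 0.6519)
after link 4: o_4 = (6.6292, 1.5981, -0.2141)
after link 5: o_5 = (7.8792, -3.9019, 2.8170)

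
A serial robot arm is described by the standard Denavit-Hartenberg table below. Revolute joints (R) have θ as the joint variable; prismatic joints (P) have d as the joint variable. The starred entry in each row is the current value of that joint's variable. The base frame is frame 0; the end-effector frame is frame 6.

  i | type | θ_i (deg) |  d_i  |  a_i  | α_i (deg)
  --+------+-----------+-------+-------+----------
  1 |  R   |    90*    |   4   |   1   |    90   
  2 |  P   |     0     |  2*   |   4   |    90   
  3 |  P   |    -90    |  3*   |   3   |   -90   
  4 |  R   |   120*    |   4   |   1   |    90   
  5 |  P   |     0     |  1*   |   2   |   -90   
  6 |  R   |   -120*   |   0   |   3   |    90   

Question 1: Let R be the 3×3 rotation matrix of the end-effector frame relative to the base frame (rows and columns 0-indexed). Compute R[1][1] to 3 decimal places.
End-effector y-axis (col 1 of R) = (0.0000,1.0000,0.0000)
R[1][1] = 1.0000

1.000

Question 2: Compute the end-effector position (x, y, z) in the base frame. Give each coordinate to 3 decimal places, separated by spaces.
after link 1: o_1 = (0.0000, 1.0000, 4.0000)
after link 2: o_2 = (2.0000, 5.0000, 4.0000)
after link 3: o_3 = (-1.0000, 5.0000, 1.0000)
after link 4: o_4 = (-0.5000, 9.0000, 1.8660)
after link 5: o_5 = (-0.3660, 9.0000, 4.0981)
after link 6: o_6 = (-3.3660, 9.0000, 4.0981)

-3.366 9.000 4.098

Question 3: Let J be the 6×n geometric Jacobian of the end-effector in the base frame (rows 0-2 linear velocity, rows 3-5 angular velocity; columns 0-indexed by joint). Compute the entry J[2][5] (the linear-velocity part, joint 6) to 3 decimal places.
3.000

axis z_5 = (0.0000,1.0000,-0.0000); lever o_n−o_5 = (-3.0000,0.0000,-0.0000)
cross product → J_v[:, 5] = (-0.0000,0.0000,3.0000)
J_ω[:, 5] = z_5
entry J[2][5] = 3.0000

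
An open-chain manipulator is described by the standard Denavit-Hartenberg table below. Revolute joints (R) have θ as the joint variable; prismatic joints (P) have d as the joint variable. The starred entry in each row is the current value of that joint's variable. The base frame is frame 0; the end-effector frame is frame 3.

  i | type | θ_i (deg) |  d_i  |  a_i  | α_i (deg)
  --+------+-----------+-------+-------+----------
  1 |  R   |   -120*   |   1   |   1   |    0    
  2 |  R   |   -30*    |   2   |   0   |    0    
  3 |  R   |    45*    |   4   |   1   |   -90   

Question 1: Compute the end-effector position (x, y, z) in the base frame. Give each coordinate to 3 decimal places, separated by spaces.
-0.759 -1.832 7.000

after link 1: o_1 = (-0.5000, -0.8660, 1.0000)
after link 2: o_2 = (-0.5000, -0.8660, 3.0000)
after link 3: o_3 = (-0.7588, -1.8320, 7.0000)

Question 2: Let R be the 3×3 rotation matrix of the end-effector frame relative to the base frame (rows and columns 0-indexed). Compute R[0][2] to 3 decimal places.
0.966

End-effector z-axis (col 2 of R) = (0.9659,-0.2588,0.0000)
R[0][2] = 0.9659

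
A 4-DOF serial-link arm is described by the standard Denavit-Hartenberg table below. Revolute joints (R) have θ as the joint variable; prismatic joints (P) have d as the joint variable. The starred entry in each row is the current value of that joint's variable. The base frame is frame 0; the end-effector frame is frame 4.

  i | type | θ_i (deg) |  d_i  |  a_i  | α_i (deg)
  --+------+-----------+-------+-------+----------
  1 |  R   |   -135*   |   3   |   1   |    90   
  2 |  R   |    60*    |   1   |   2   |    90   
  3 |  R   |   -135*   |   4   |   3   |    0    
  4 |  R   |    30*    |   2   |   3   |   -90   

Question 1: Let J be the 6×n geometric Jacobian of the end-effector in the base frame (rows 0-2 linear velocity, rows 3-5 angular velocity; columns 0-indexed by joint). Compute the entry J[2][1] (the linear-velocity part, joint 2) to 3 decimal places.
axis z_1 = (-0.7071,0.7071,0.0000); lever o_n−o_1 = (-0.5149,-6.1988,-3.7775)
cross product → J_v[:, 1] = (-2.6711,-2.6711,4.7473)
J_ω[:, 1] = z_1
entry J[2][1] = 4.7473

4.747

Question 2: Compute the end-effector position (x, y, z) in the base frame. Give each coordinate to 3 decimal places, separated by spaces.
after link 1: o_1 = (-0.7071, -0.7071, 3.0000)
after link 2: o_2 = (-2.1213, -0.7071, 4.7321)
after link 3: o_3 = (-2.3208, -3.9066, 0.8949)
after link 4: o_4 = (-1.2220, -6.9059, -0.7775)

-1.222 -6.906 -0.777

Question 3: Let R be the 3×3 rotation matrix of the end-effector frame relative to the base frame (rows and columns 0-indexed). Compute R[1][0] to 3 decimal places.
End-effector x-axis (col 0 of R) = (0.7745,-0.5915,-0.2241)
R[1][0] = -0.5915

-0.592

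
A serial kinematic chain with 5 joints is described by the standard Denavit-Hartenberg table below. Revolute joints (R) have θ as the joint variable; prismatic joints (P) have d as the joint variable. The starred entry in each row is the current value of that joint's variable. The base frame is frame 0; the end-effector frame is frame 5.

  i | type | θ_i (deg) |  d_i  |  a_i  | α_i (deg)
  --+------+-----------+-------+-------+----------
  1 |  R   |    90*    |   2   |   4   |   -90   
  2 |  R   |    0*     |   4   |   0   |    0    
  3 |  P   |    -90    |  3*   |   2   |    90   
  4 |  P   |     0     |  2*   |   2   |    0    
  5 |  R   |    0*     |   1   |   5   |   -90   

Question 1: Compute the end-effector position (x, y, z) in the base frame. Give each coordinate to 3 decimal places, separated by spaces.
after link 1: o_1 = (0.0000, 4.0000, 2.0000)
after link 2: o_2 = (-4.0000, 4.0000, 2.0000)
after link 3: o_3 = (-7.0000, 4.0000, 4.0000)
after link 4: o_4 = (-7.0000, 2.0000, 6.0000)
after link 5: o_5 = (-7.0000, 1.0000, 11.0000)

-7.000 1.000 11.000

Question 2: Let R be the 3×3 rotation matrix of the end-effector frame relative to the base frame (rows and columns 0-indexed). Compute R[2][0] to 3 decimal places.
End-effector x-axis (col 0 of R) = (0.0000,0.0000,1.0000)
R[2][0] = 1.0000

1.000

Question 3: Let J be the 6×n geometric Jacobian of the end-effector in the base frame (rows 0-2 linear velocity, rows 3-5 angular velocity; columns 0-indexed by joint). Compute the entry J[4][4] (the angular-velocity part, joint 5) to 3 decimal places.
-1.000

axis z_4 = (-0.0000,-1.0000,0.0000); lever o_n−o_4 = (0.0000,-1.0000,5.0000)
cross product → J_v[:, 4] = (-5.0000,0.0000,0.0000)
J_ω[:, 4] = z_4
entry J[4][4] = -1.0000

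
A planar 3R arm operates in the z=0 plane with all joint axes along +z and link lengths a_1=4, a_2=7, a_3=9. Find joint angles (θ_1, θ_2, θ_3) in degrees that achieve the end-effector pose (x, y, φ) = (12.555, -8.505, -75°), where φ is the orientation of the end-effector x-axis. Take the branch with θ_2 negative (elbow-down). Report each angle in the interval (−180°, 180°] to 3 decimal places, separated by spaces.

29.999 -44.999 -60.001

wrist centre = target − a_3·(cos φ, sin φ) = (10.2256, 0.1883)
cos θ_2 = (104.5989−4²−7²)/(2·4·7) = 0.7071; θ_2 = -44.9986° (elbow-down)
β = atan2(0.1883,10.2256) = 1.0551°; ψ = atan2(-4.9496,8.9499) = -28.9443°
θ_1 = β − ψ = 29.9994°
θ_3 = φ − θ_1 − θ_2 = -60.0008° (wrapped to (-180°,180°])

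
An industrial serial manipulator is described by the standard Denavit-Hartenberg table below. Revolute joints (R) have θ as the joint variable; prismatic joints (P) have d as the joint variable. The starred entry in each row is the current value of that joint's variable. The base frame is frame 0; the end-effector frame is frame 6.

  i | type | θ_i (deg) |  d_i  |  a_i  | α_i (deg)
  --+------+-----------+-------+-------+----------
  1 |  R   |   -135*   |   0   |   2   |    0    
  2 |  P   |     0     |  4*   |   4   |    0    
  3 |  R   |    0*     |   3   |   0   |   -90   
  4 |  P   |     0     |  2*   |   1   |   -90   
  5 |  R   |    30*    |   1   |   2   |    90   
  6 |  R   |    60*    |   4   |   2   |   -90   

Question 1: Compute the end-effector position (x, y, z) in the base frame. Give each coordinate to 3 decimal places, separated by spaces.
after link 1: o_1 = (-1.4142, -1.4142, 0.0000)
after link 2: o_2 = (-4.2426, -4.2426, 4.0000)
after link 3: o_3 = (-4.2426, -4.2426, 7.0000)
after link 4: o_4 = (-3.5355, -6.3640, 7.0000)
after link 5: o_5 = (-5.4674, -6.8816, 6.0000)
after link 6: o_6 = (-5.3980, -11.0041, 4.2679)

-5.398 -11.004 4.268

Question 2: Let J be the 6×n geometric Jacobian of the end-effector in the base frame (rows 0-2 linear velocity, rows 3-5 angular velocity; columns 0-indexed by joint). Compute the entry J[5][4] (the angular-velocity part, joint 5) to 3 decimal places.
axis z_4 = (0.0000,-0.0000,-1.0000); lever o_n−o_4 = (-1.8625,-4.6402,-2.7321)
cross product → J_v[:, 4] = (-4.6402,1.8625,-0.0000)
J_ω[:, 4] = z_4
entry J[5][4] = -1.0000

-1.000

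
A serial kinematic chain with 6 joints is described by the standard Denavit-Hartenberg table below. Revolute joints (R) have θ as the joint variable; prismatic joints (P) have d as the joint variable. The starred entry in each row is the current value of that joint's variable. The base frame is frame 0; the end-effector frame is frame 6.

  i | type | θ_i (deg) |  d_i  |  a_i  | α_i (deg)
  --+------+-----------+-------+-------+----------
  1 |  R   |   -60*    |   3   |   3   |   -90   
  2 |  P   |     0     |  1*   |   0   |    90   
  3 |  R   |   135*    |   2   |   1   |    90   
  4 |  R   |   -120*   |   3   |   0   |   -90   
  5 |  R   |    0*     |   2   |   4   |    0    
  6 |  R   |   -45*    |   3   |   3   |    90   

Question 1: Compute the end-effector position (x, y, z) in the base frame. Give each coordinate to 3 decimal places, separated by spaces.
7.900 -1.231 -2.801

after link 1: o_1 = (1.5000, -2.5981, 3.0000)
after link 2: o_2 = (2.3660, -2.0981, 3.0000)
after link 3: o_3 = (2.6248, -1.1322, 5.0000)
after link 4: o_4 = (5.5226, -1.9086, 5.0000)
after link 5: o_5 = (5.4533, -2.1674, 0.5359)
after link 6: o_6 = (7.9002, -1.2314, -2.8012)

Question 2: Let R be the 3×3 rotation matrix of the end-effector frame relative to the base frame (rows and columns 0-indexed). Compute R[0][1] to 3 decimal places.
0.224

End-effector y-axis (col 1 of R) = (0.2241,0.8365,-0.5000)
R[0][1] = 0.2241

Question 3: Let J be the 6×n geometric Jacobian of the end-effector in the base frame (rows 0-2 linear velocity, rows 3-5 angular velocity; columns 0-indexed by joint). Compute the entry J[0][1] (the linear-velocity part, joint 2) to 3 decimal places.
0.866

prismatic axis z_1 = (0.8660,0.5000,0.0000)
J_v[:, 1] = z_1; J_ω[:, 1] = (0,0,0)
entry J[0][1] = 0.8660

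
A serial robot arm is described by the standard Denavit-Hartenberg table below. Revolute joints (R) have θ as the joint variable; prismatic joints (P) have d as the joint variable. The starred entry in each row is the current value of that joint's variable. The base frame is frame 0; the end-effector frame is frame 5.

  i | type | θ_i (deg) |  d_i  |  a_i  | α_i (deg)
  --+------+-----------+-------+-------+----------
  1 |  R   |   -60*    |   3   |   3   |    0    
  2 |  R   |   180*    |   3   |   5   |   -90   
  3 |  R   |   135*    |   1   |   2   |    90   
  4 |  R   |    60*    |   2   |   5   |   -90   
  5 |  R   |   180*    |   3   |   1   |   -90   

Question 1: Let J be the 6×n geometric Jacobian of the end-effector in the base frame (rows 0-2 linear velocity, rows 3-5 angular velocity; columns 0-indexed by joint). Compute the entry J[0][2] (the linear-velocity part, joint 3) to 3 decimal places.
1.203

axis z_2 = (-0.8660,-0.5000,0.0000); lever o_n−o_2 = (-5.3765,-2.6158,-2.4055)
cross product → J_v[:, 2] = (1.2028,-2.0832,-0.4229)
J_ω[:, 2] = z_2
entry J[0][2] = 1.2028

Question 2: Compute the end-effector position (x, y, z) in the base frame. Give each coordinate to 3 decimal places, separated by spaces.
after link 1: o_1 = (1.5000, -2.5981, 3.0000)
after link 2: o_2 = (-1.0000, 1.7321, 6.0000)
after link 3: o_3 = (-1.1589, 0.0073, 4.5858)
after link 4: o_4 = (-4.7321, -2.4639, 1.4038)
after link 5: o_5 = (-6.3765, -0.8838, 3.5945)

-6.377 -0.884 3.594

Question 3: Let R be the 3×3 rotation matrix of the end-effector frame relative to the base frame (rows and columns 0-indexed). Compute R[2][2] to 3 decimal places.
-0.707

End-effector z-axis (col 2 of R) = (-0.3536,0.6124,-0.7071)
R[2][2] = -0.7071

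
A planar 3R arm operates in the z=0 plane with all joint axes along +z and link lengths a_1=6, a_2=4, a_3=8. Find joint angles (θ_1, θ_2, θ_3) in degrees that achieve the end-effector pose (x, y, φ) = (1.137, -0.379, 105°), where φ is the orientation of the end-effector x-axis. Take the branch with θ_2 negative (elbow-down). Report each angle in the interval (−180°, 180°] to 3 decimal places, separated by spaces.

-45.000 -59.997 -150.003

wrist centre = target − a_3·(cos φ, sin φ) = (3.2076, -8.1064)
cos θ_2 = (76.0022−6²−4²)/(2·6·4) = 0.5000; θ_2 = -59.9969° (elbow-down)
β = atan2(-8.1064,3.2076) = -68.4122°; ψ = atan2(-3.4640,8.0002) = -23.4121°
θ_1 = β − ψ = -45.0001°
θ_3 = φ − θ_1 − θ_2 = -150.0029° (wrapped to (-180°,180°])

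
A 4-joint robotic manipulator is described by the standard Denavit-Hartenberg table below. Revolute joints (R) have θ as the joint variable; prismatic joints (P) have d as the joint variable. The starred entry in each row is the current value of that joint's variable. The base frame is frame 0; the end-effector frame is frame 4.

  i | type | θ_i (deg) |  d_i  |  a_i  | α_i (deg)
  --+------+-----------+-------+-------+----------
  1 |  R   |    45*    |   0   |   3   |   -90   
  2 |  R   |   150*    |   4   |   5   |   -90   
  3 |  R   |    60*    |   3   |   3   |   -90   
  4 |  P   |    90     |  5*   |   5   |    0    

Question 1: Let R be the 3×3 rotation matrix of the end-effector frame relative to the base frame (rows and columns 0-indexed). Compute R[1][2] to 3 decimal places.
0.177

End-effector z-axis (col 2 of R) = (0.8839,0.1768,0.4330)
R[1][2] = 0.1768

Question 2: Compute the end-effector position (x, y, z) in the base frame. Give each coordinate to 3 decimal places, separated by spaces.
2.276 0.723 -2.817

after link 1: o_1 = (2.1213, 2.1213, 0.0000)
after link 2: o_2 = (-3.7690, 1.8879, -2.5000)
after link 3: o_3 = (-3.9111, -1.9285, -0.6519)
after link 4: o_4 = (2.2761, 0.7232, -2.8170)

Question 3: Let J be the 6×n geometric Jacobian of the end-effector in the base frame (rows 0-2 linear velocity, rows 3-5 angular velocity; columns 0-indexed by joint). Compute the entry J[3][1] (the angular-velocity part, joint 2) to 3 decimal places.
-0.707

axis z_1 = (-0.7071,0.7071,0.0000); lever o_n−o_1 = (0.1548,-1.3981,-2.8170)
cross product → J_v[:, 1] = (-1.9919,-1.9919,0.8792)
J_ω[:, 1] = z_1
entry J[3][1] = -0.7071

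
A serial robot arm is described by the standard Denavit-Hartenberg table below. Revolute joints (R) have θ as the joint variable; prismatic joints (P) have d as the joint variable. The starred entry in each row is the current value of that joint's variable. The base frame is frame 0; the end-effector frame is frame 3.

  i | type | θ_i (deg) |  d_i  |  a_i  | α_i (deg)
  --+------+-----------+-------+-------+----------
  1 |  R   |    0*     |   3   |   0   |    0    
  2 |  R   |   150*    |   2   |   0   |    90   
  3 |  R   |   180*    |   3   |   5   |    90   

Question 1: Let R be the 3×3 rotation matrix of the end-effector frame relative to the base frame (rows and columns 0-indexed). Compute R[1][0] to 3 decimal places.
-0.500

End-effector x-axis (col 0 of R) = (0.8660,-0.5000,0.0000)
R[1][0] = -0.5000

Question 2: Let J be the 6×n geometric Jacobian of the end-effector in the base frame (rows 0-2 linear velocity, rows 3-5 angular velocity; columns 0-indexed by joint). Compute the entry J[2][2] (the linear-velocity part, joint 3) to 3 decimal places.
axis z_2 = (0.5000,0.8660,0.0000); lever o_n−o_2 = (5.8301,0.0981,0.0000)
cross product → J_v[:, 2] = (0.0000,-0.0000,-5.0000)
J_ω[:, 2] = z_2
entry J[2][2] = -5.0000

-5.000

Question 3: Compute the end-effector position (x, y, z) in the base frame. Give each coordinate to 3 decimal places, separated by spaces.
5.830 0.098 5.000

after link 1: o_1 = (0.0000, 0.0000, 3.0000)
after link 2: o_2 = (0.0000, 0.0000, 5.0000)
after link 3: o_3 = (5.8301, 0.0981, 5.0000)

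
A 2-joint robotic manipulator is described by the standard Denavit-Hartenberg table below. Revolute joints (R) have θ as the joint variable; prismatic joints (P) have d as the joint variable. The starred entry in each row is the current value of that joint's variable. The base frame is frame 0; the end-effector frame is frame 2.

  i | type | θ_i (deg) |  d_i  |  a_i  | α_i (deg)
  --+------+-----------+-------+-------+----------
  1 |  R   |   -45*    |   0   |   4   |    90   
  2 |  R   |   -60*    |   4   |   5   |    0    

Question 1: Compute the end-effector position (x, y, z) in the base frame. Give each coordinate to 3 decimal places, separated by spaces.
after link 1: o_1 = (2.8284, -2.8284, 0.0000)
after link 2: o_2 = (1.7678, -7.4246, -4.3301)

1.768 -7.425 -4.330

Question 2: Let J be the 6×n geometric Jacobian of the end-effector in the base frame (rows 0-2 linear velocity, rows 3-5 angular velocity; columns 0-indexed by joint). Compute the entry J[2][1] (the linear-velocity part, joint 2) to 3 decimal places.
axis z_1 = (-0.7071,-0.7071,0.0000); lever o_n−o_1 = (-1.0607,-4.5962,-4.3301)
cross product → J_v[:, 1] = (3.0619,-3.0619,2.5000)
J_ω[:, 1] = z_1
entry J[2][1] = 2.5000

2.500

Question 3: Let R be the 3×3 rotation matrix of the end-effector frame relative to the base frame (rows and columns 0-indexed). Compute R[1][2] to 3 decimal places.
End-effector z-axis (col 2 of R) = (-0.7071,-0.7071,0.0000)
R[1][2] = -0.7071

-0.707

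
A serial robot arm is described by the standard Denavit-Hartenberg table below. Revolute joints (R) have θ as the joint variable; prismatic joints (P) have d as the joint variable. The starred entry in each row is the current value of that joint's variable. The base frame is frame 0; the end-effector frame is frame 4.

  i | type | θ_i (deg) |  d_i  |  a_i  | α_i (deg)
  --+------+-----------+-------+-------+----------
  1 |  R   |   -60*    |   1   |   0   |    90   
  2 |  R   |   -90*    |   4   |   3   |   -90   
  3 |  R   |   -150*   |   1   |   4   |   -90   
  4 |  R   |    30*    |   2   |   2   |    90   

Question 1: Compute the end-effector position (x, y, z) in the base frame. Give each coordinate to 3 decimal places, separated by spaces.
-7.446 -4.299 1.964

after link 1: o_1 = (0.0000, 0.0000, 1.0000)
after link 2: o_2 = (-3.4641, -2.0000, -2.0000)
after link 3: o_3 = (-4.6962, -3.8660, 1.4641)
after link 4: o_4 = (-7.4462, -4.2990, 1.9641)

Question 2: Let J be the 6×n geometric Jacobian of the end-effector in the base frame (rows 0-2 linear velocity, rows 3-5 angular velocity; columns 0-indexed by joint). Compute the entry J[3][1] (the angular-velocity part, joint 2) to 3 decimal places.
axis z_1 = (-0.8660,-0.5000,0.0000); lever o_n−o_1 = (-7.4462,-4.2990,0.9641)
cross product → J_v[:, 1] = (-0.4821,0.8349,0.0000)
J_ω[:, 1] = z_1
entry J[3][1] = -0.8660

-0.866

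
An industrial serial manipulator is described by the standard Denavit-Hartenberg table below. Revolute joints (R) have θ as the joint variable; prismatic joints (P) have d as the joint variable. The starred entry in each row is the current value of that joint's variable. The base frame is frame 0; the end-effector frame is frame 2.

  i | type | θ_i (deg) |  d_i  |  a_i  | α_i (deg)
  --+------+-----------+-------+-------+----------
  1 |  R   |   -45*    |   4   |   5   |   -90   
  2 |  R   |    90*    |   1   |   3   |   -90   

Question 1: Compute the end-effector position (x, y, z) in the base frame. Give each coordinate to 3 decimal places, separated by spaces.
4.243 -2.828 1.000

after link 1: o_1 = (3.5355, -3.5355, 4.0000)
after link 2: o_2 = (4.2426, -2.8284, 1.0000)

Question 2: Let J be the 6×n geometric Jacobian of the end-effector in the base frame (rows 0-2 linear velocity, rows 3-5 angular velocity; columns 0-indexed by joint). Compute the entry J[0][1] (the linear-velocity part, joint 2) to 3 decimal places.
axis z_1 = (0.7071,0.7071,0.0000); lever o_n−o_1 = (0.7071,0.7071,-3.0000)
cross product → J_v[:, 1] = (-2.1213,2.1213,-0.0000)
J_ω[:, 1] = z_1
entry J[0][1] = -2.1213

-2.121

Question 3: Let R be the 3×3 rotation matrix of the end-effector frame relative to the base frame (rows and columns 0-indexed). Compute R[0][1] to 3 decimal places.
End-effector y-axis (col 1 of R) = (-0.7071,-0.7071,-0.0000)
R[0][1] = -0.7071

-0.707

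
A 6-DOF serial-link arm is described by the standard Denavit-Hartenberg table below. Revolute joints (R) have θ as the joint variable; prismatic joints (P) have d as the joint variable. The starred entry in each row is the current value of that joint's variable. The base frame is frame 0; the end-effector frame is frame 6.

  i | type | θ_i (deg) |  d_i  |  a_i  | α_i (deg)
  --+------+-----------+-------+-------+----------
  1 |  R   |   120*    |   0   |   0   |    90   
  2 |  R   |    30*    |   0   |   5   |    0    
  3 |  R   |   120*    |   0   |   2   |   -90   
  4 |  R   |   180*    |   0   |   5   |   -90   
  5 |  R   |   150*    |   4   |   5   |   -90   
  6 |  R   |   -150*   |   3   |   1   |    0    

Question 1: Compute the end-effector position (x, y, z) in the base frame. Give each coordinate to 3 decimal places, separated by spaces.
2.766 4.210 3.080

after link 1: o_1 = (0.0000, 0.0000, 0.0000)
after link 2: o_2 = (-2.1651, 3.7500, 2.5000)
after link 3: o_3 = (-1.2990, 2.2500, 3.5000)
after link 4: o_4 = (-3.4641, 6.0000, 1.0000)
after link 5: o_5 = (1.2500, 5.8349, 5.3301)
after link 6: o_6 = (2.7655, 4.2099, 3.0801)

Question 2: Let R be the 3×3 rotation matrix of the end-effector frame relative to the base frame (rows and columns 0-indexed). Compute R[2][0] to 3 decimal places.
-0.750

End-effector x-axis (col 0 of R) = (0.2165,0.6250,-0.7500)
R[2][0] = -0.7500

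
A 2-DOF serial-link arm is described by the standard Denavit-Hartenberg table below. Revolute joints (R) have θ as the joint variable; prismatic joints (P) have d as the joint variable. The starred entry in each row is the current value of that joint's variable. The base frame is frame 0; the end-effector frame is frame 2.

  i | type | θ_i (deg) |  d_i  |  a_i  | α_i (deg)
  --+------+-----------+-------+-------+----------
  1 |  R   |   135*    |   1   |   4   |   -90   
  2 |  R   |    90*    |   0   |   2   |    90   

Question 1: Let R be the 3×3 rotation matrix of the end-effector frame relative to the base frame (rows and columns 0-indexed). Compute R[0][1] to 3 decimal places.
-0.707

End-effector y-axis (col 1 of R) = (-0.7071,-0.7071,0.0000)
R[0][1] = -0.7071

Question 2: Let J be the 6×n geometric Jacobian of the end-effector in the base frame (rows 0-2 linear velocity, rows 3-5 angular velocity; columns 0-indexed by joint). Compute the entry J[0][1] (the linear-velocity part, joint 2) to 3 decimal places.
axis z_1 = (-0.7071,-0.7071,0.0000); lever o_n−o_1 = (0.0000,0.0000,-2.0000)
cross product → J_v[:, 1] = (1.4142,-1.4142,0.0000)
J_ω[:, 1] = z_1
entry J[0][1] = 1.4142

1.414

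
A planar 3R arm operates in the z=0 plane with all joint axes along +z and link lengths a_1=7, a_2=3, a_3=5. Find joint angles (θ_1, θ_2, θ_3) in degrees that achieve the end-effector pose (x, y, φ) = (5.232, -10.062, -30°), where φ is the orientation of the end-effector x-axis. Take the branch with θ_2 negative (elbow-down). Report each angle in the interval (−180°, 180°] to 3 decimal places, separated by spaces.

wrist centre = target − a_3·(cos φ, sin φ) = (0.9019, -7.5620)
cos θ_2 = (57.9972−7²−3²)/(2·7·3) = -0.0001; θ_2 = -90.0038° (elbow-down)
β = atan2(-7.5620,0.9019) = -83.1988°; ψ = atan2(-3.0000,6.9998) = -23.1992°
θ_1 = β − ψ = -59.9996°
θ_3 = φ − θ_1 − θ_2 = 120.0034° (wrapped to (-180°,180°])

-60.000 -90.004 120.003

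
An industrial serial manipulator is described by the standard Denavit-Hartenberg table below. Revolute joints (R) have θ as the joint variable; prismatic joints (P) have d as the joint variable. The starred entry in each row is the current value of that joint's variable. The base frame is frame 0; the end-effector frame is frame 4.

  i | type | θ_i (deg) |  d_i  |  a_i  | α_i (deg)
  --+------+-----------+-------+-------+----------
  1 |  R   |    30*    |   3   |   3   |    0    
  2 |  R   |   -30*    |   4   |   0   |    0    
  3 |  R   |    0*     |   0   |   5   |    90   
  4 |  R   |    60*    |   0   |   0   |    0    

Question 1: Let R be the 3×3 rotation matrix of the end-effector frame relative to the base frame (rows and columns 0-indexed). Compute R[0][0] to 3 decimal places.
End-effector x-axis (col 0 of R) = (0.5000,0.0000,0.8660)
R[0][0] = 0.5000

0.500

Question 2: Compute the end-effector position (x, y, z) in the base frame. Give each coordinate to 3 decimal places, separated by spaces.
7.598 1.500 7.000

after link 1: o_1 = (2.5981, 1.5000, 3.0000)
after link 2: o_2 = (2.5981, 1.5000, 7.0000)
after link 3: o_3 = (7.5981, 1.5000, 7.0000)
after link 4: o_4 = (7.5981, 1.5000, 7.0000)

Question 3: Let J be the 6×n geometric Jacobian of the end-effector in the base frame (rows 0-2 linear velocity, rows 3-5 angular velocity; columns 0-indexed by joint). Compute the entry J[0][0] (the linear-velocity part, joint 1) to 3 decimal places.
axis z_0 = ẑ; lever o_n−o_0 = (7.5981,1.5000,7.0000)
cross product → J_v[:, 0] = (-1.5000,7.5981,0.0000)
J_ω[:, 0] = z_0
entry J[0][0] = -1.5000

-1.500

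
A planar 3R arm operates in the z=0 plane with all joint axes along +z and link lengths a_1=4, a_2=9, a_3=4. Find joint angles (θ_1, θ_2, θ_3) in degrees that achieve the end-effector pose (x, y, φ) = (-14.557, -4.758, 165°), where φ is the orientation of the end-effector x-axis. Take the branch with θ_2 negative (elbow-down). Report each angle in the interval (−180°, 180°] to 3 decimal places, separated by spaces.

-119.998 -45.003 -29.998

wrist centre = target − a_3·(cos φ, sin φ) = (-10.6933, -5.7933)
cos θ_2 = (147.9086−4²−9²)/(2·4·9) = 0.7071; θ_2 = -45.0034° (elbow-down)
β = atan2(-5.7933,-10.6933) = -151.5526°; ψ = atan2(-6.3643,10.3636) = -31.5544°
θ_1 = β − ψ = -119.9983°
θ_3 = φ − θ_1 − θ_2 = -29.9983° (wrapped to (-180°,180°])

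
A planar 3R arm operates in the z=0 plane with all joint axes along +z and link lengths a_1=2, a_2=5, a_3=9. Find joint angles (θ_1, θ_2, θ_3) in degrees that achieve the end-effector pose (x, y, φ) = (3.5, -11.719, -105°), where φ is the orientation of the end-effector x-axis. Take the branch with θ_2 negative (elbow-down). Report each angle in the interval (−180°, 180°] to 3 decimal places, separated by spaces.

5.153 -45.024 -65.129

wrist centre = target − a_3·(cos φ, sin φ) = (5.8294, -3.0257)
cos θ_2 = (43.1362−2²−5²)/(2·2·5) = 0.7068; θ_2 = -45.0239° (elbow-down)
β = atan2(-3.0257,5.8294) = -27.4310°; ψ = atan2(-3.5370,5.5341) = -32.5841°
θ_1 = β − ψ = 5.1530°
θ_3 = φ − θ_1 − θ_2 = -65.1291° (wrapped to (-180°,180°])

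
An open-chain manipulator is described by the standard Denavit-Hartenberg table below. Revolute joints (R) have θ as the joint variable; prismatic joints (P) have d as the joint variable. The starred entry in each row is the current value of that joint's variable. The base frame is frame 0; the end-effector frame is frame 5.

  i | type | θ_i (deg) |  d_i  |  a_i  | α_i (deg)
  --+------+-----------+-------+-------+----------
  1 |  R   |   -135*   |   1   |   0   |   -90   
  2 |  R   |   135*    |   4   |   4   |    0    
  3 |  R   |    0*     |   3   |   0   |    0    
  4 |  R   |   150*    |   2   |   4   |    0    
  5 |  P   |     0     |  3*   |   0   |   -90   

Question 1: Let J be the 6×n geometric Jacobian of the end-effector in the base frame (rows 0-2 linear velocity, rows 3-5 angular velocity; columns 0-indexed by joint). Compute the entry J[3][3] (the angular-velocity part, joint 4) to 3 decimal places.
0.707

axis z_3 = (0.7071,-0.7071,0.0000); lever o_n−o_3 = (2.8035,-4.2676,3.8637)
cross product → J_v[:, 3] = (-2.7321,-2.7321,-1.0353)
J_ω[:, 3] = z_3
entry J[3][3] = 0.7071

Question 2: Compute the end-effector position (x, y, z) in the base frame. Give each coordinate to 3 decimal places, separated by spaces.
after link 1: o_1 = (0.0000, 0.0000, 1.0000)
after link 2: o_2 = (4.8284, -0.8284, -1.8284)
after link 3: o_3 = (6.9497, -2.9497, -1.8284)
after link 4: o_4 = (7.6319, -5.0960, 2.0353)
after link 5: o_5 = (9.7532, -7.2173, 2.0353)

9.753 -7.217 2.035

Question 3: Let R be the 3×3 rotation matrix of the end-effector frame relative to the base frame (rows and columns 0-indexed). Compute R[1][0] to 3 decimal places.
End-effector x-axis (col 0 of R) = (-0.1830,-0.1830,0.9659)
R[1][0] = -0.1830

-0.183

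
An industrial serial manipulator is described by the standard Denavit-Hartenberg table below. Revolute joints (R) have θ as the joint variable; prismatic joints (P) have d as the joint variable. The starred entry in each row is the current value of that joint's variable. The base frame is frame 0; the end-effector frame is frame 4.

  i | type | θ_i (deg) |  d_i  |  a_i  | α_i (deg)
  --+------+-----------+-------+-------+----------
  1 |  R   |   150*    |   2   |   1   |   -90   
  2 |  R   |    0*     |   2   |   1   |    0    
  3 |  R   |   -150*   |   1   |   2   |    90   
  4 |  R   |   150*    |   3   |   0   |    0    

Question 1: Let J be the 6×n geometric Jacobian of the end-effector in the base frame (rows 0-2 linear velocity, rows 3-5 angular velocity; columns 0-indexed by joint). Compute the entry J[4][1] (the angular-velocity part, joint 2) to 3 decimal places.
-0.866

axis z_1 = (-0.5000,-0.8660,0.0000); lever o_n−o_1 = (0.4330,-3.7141,-1.5981)
cross product → J_v[:, 1] = (1.3840,-0.7990,2.2321)
J_ω[:, 1] = z_1
entry J[4][1] = -0.8660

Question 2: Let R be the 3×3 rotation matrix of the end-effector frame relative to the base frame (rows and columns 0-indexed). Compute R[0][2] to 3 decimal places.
0.433

End-effector z-axis (col 2 of R) = (0.4330,-0.2500,-0.8660)
R[0][2] = 0.4330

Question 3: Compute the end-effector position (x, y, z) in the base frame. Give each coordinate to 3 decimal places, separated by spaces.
-0.433 -3.214 0.402

after link 1: o_1 = (-0.8660, 0.5000, 2.0000)
after link 2: o_2 = (-2.7321, -0.7321, 2.0000)
after link 3: o_3 = (-1.7321, -2.4641, 3.0000)
after link 4: o_4 = (-0.4330, -3.2141, 0.4019)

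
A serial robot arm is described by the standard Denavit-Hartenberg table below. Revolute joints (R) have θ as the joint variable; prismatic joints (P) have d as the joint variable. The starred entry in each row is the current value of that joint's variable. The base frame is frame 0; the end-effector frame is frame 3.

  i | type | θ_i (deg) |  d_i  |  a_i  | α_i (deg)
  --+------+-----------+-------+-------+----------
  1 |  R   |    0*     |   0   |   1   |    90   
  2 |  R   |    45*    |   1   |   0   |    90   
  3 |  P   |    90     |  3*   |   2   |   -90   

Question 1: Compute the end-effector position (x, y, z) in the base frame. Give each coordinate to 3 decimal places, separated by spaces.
3.121 -3.000 -2.121

after link 1: o_1 = (1.0000, 0.0000, 0.0000)
after link 2: o_2 = (1.0000, -1.0000, 0.0000)
after link 3: o_3 = (3.1213, -3.0000, -2.1213)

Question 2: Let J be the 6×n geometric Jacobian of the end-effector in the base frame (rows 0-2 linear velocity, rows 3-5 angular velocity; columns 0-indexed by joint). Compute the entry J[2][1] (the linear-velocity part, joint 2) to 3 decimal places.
2.121

axis z_1 = (0.0000,-1.0000,0.0000); lever o_n−o_1 = (2.1213,-3.0000,-2.1213)
cross product → J_v[:, 1] = (2.1213,0.0000,2.1213)
J_ω[:, 1] = z_1
entry J[2][1] = 2.1213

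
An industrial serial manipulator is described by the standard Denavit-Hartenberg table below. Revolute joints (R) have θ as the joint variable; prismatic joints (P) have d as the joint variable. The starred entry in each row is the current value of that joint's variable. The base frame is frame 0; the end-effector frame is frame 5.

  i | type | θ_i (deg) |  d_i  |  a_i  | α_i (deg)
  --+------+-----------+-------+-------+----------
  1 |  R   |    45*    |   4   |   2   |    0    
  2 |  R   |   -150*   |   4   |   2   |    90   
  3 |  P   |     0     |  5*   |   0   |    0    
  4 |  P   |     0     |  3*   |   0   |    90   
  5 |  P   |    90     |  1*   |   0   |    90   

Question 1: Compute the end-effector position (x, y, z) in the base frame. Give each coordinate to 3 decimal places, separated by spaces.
after link 1: o_1 = (1.4142, 1.4142, 4.0000)
after link 2: o_2 = (0.8966, -0.5176, 8.0000)
after link 3: o_3 = (-3.9331, 0.7765, 8.0000)
after link 4: o_4 = (-6.8308, 1.5529, 8.0000)
after link 5: o_5 = (-6.8308, 1.5529, 7.0000)

-6.831 1.553 7.000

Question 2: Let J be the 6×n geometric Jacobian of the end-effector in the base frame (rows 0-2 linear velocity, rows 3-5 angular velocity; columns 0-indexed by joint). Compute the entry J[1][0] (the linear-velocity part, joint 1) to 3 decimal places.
-6.831

axis z_0 = ẑ; lever o_n−o_0 = (-6.8308,1.5529,7.0000)
cross product → J_v[:, 0] = (-1.5529,-6.8308,0.0000)
J_ω[:, 0] = z_0
entry J[1][0] = -6.8308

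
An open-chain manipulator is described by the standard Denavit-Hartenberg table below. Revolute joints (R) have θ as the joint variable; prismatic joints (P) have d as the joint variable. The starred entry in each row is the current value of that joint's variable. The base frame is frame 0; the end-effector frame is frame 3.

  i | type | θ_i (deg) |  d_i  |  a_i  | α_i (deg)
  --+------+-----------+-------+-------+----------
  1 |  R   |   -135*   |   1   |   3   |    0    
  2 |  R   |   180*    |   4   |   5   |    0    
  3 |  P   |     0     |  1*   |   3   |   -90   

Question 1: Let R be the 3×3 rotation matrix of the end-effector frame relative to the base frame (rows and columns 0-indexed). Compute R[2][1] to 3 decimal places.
End-effector y-axis (col 1 of R) = (-0.0000,0.0000,-1.0000)
R[2][1] = -1.0000

-1.000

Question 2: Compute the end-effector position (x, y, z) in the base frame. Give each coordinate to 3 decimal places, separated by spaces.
3.536 3.536 6.000

after link 1: o_1 = (-2.1213, -2.1213, 1.0000)
after link 2: o_2 = (1.4142, 1.4142, 5.0000)
after link 3: o_3 = (3.5355, 3.5355, 6.0000)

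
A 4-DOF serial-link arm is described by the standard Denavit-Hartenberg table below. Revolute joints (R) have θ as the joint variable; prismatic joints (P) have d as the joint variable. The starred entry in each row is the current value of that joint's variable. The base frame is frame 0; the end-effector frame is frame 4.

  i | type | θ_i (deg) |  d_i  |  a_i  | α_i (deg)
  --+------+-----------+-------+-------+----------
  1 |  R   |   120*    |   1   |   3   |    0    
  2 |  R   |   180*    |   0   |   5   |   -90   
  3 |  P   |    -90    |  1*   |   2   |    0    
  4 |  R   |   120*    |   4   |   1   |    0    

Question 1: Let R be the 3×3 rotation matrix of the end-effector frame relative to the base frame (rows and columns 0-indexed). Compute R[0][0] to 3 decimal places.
0.433

End-effector x-axis (col 0 of R) = (0.4330,-0.7500,-0.5000)
R[0][0] = 0.4330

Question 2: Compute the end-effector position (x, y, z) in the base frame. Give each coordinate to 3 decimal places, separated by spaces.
after link 1: o_1 = (-1.5000, 2.5981, 1.0000)
after link 2: o_2 = (1.0000, -1.7321, 1.0000)
after link 3: o_3 = (1.8660, -1.2321, 3.0000)
after link 4: o_4 = (5.7631, 0.0179, 2.5000)

5.763 0.018 2.500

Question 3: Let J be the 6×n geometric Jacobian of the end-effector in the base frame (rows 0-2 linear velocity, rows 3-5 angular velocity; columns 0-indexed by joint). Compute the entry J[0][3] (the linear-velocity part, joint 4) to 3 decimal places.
axis z_3 = (0.8660,0.5000,0.0000); lever o_n−o_3 = (3.8971,1.2500,-0.5000)
cross product → J_v[:, 3] = (-0.2500,0.4330,-0.8660)
J_ω[:, 3] = z_3
entry J[0][3] = -0.2500

-0.250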